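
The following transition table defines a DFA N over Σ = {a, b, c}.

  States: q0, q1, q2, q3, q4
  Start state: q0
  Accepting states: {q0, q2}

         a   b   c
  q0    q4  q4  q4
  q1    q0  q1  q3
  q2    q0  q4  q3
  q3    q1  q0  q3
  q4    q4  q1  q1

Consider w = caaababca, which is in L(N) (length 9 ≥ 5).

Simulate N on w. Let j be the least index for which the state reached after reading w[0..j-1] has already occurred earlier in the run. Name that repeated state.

q4

Run of N on w = c a a a b a b c a:
  step 0: q0  (start)
  step 1: q4  (read c: q0→q4)
  step 2: q4  (read a: q4→q4)   ← first repeat (q4 seen earlier)
  step 3: q4  (read a: q4→q4)
  step 4: q4  (read a: q4→q4)
  step 5: q1  (read b: q4→q1)
  step 6: q0  (read a: q1→q0)
  step 7: q4  (read b: q0→q4)
  step 8: q1  (read c: q4→q1)
  step 9: q0  (read a: q1→q0)

The earliest repeat is at step j = 2: N is in q4, which it already visited at step i = 1.
Since N has 5 states, any run of length ≥ 5 visits 5+1 states, so by pigeonhole some state repeats within the first 5 steps — that repeat gives the pumpable loop.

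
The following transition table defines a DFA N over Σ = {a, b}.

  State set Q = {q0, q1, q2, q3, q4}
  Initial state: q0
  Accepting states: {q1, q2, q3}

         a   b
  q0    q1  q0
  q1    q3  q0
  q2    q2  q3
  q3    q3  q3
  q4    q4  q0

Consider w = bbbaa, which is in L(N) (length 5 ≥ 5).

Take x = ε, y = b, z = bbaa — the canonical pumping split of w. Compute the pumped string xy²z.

xy^2z = ε·b·b·bbaa = bbbbaa.
Reading y = b takes N from q0 back to q0, so after x·y·y the machine is still in q0, and z then leads to the accepting state q3. Hence bbbbaa ∈ L(N).

bbbbaa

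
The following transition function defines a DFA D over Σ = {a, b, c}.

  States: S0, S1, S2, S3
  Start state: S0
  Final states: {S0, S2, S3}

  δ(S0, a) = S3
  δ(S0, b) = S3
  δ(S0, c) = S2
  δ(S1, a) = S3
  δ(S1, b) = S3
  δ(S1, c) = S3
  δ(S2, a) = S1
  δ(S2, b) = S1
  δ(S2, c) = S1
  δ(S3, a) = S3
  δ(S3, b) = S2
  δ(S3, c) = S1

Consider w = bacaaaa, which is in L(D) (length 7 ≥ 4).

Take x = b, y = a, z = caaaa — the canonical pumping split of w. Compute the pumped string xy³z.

baaacaaaa

xy^3z = b·a·a·a·caaaa = baaacaaaa.
Reading y = a takes D from S3 back to S3, so after x·y·y·y the machine is still in S3, and z then leads to the accepting state S3. Hence baaacaaaa ∈ L(D).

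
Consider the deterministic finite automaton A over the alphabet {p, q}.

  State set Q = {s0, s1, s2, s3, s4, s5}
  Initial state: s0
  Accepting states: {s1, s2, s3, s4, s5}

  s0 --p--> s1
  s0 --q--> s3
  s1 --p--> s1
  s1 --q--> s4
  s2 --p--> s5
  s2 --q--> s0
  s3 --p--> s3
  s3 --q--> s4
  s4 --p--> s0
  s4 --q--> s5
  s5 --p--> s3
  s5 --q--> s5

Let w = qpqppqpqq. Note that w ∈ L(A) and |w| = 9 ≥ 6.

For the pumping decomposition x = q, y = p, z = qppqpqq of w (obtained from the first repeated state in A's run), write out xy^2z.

xy^2z = q·p·p·qppqpqq = qppqppqpqq.
Reading y = p takes A from s3 back to s3, so after x·y·y the machine is still in s3, and z then leads to the accepting state s4. Hence qppqppqpqq ∈ L(A).

qppqppqpqq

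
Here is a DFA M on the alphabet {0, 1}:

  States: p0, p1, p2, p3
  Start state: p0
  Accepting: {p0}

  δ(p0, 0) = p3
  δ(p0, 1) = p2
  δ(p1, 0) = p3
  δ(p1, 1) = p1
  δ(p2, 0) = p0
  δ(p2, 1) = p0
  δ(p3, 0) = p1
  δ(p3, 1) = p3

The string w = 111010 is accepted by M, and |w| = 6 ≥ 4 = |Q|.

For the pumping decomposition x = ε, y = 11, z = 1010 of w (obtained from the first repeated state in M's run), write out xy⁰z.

xy⁰z = xz = ε·1010 = 1010.
Reading y = 11 takes M from p0 back to p0, so after x the machine is still in p0, and z then leads to the accepting state p0. Hence 1010 ∈ L(M).

1010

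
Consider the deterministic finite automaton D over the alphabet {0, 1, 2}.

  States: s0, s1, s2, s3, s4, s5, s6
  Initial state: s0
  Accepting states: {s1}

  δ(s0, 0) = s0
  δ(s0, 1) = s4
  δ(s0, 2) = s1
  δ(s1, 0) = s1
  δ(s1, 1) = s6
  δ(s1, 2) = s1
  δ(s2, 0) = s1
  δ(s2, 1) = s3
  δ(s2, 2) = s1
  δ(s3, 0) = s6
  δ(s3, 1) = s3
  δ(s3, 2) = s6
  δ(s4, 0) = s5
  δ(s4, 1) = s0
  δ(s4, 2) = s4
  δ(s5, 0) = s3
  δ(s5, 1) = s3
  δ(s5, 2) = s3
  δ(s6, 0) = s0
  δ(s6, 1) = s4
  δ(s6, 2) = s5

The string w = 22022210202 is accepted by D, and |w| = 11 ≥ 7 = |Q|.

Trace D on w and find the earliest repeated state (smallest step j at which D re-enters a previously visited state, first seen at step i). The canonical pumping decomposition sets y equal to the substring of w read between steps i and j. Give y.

2

State sequence: s0 -2-> s1 -2-> s1 -0-> s1 -2-> s1 -2-> s1 -2-> s1 -1-> s6 -0-> s0 -2-> s1 -0-> s1 -2-> s1
First repeat at step 2: s1 was already visited.

So i = 1, j = 2, giving x = w[0:1] = 2, y = w[1:2] = 2, z = w[2:11] = 022210202.
Check: |xy| = 2 ≤ 7 and |y| = 1 ≥ 1. Reading y takes D from s1 back to s1, so every xyⁱz is accepted.
Since D has 7 states, any run of length ≥ 7 visits 7+1 states, so by pigeonhole some state repeats within the first 7 steps — that repeat gives the pumpable loop.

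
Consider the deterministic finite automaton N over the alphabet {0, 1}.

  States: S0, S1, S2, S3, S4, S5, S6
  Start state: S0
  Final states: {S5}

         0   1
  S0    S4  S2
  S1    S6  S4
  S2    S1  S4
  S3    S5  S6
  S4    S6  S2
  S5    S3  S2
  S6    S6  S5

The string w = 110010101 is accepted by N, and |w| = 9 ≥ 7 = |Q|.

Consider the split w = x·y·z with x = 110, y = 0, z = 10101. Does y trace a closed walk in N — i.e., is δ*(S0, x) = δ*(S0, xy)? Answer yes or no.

Run of N on the first 4 characters of w = 1 1 0 0:
  step 0: S0  (start)
  step 1: S2  (read 1: S0→S2)
  step 2: S4  (read 1: S2→S4)
  step 3: S6  (read 0: S4→S6)
  step 4: S6  (read 0: S6→S6)

After x (step 3): S6. After xy (step 4): S6.
They match, so y = 0 drives N around a cycle from S6 back to itself; pumping y any number of times keeps N in S6 before reading z, and xyⁱz ∈ L(N) for every i ≥ 0.

yes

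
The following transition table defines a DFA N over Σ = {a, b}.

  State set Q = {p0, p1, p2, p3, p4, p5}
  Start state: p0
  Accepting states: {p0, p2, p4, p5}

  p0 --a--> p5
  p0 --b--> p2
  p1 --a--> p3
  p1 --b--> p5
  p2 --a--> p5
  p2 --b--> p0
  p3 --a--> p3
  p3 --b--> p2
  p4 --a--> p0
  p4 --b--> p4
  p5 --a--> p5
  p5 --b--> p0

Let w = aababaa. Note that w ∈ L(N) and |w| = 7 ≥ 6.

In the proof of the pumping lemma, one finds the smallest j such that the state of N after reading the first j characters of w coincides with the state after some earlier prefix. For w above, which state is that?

Run of N on w = a a b a b a a:
  step 0: p0  (start)
  step 1: p5  (read a: p0→p5)
  step 2: p5  (read a: p5→p5)   ← first repeat (p5 seen earlier)
  step 3: p0  (read b: p5→p0)
  step 4: p5  (read a: p0→p5)
  step 5: p0  (read b: p5→p0)
  step 6: p5  (read a: p0→p5)
  step 7: p5  (read a: p5→p5)

The earliest repeat is at step j = 2: N is in p5, which it already visited at step i = 1.
The DFA has 6 states, so the proof of the pumping lemma guarantees a repeated state among the first 6+1 visited; the segment between the two visits is the pumpable y.

p5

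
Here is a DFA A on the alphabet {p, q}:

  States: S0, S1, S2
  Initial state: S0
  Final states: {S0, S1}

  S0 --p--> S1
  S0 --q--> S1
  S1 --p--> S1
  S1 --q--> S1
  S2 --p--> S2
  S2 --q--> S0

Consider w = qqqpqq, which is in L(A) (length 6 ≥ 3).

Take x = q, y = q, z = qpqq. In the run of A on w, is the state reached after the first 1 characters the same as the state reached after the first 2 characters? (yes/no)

State sequence: S0 -q-> S1 -q-> S1

After x (step 1): S1. After xy (step 2): S1.
They match, so y = q drives A around a cycle from S1 back to itself; pumping y any number of times keeps A in S1 before reading z, and xyⁱz ∈ L(A) for every i ≥ 0.

yes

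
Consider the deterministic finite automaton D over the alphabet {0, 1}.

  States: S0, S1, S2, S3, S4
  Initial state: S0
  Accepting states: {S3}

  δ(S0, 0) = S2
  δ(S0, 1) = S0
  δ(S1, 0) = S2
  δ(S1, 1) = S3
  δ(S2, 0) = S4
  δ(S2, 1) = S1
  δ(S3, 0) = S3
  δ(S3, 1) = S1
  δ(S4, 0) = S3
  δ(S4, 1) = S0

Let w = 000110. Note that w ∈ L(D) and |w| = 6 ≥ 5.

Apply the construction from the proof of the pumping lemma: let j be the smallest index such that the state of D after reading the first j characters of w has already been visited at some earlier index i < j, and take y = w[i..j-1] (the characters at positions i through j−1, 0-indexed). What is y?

11

Run of D on w = 0 0 0 1 1 0:
  step 0: S0  (start)
  step 1: S2  (read 0: S0→S2)
  step 2: S4  (read 0: S2→S4)
  step 3: S3  (read 0: S4→S3)
  step 4: S1  (read 1: S3→S1)
  step 5: S3  (read 1: S1→S3)   ← first repeat (S3 seen earlier)
  step 6: S3  (read 0: S3→S3)

So i = 3, j = 5, giving x = w[0:3] = 000, y = w[3:5] = 11, z = w[5:6] = 0.
Check: |xy| = 5 ≤ 5 and |y| = 2 ≥ 1. Reading y takes D from S3 back to S3, so every xyⁱz is accepted.
With |Q| = 5, pigeonhole forces a state repeat no later than step 5; the substring read between the first and second visits to that state can be pumped.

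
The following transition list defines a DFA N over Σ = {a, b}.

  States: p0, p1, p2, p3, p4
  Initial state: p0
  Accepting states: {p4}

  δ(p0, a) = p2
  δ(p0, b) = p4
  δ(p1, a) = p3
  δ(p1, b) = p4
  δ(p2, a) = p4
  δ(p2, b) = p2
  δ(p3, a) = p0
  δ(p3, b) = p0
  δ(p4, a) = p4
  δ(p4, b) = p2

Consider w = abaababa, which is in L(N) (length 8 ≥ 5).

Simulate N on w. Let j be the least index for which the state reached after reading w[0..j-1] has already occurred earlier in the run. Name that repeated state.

p2

Run of N on w = a b a a b a b a:
  step 0: p0  (start)
  step 1: p2  (read a: p0→p2)
  step 2: p2  (read b: p2→p2)   ← first repeat (p2 seen earlier)
  step 3: p4  (read a: p2→p4)
  step 4: p4  (read a: p4→p4)
  step 5: p2  (read b: p4→p2)
  step 6: p4  (read a: p2→p4)
  step 7: p2  (read b: p4→p2)
  step 8: p4  (read a: p2→p4)

The earliest repeat is at step j = 2: N is in p2, which it already visited at step i = 1.
With |Q| = 5, pigeonhole forces a state repeat no later than step 5; the substring read between the first and second visits to that state can be pumped.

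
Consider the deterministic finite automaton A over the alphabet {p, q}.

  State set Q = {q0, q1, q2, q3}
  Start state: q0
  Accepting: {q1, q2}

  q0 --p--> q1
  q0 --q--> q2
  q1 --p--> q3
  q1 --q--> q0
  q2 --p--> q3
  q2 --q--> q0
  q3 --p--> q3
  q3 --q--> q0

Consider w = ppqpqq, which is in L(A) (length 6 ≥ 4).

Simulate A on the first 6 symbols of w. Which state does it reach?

Run of A on the first 6 characters of w = p p q p q q:
  step 0: q0  (start)
  step 1: q1  (read p: q0→q1)
  step 2: q3  (read p: q1→q3)
  step 3: q0  (read q: q3→q0)
  step 4: q1  (read p: q0→q1)
  step 5: q0  (read q: q1→q0)
  step 6: q2  (read q: q0→q2)

After reading 6 characters, A is in state q2.
(This kind of state-tracing is the core of the pumping-lemma construction: with 4 states, pigeonhole forces a repeat within the first 4 steps.)

q2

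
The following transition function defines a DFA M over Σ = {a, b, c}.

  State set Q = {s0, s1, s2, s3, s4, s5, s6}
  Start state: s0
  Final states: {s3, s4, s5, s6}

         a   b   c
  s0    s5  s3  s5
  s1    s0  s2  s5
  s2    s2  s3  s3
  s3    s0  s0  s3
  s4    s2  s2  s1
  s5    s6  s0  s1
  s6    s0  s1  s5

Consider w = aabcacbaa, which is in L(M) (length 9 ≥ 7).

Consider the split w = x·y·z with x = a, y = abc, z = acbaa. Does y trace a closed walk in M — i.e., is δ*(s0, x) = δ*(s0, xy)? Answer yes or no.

yes

Run of M on the first 4 characters of w = a a b c:
  step 0: s0  (start)
  step 1: s5  (read a: s0→s5)
  step 2: s6  (read a: s5→s6)
  step 3: s1  (read b: s6→s1)
  step 4: s5  (read c: s1→s5)

After x (step 1): s5. After xy (step 4): s5.
They match, so y = abc drives M around a cycle from s5 back to itself; pumping y any number of times keeps M in s5 before reading z, and xyⁱz ∈ L(M) for every i ≥ 0.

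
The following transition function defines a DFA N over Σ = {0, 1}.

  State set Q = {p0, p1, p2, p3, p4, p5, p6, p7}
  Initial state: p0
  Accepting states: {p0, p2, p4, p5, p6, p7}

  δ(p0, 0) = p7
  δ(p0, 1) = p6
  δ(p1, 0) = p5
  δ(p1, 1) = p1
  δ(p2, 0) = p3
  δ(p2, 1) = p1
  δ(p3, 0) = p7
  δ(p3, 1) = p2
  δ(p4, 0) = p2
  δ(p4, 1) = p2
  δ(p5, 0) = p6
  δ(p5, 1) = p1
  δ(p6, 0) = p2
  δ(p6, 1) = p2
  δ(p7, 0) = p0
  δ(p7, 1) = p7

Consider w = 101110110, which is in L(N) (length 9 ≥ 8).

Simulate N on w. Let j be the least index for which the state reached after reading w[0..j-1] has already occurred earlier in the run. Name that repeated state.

p1

State sequence: p0 -1-> p6 -0-> p2 -1-> p1 -1-> p1 -1-> p1 -0-> p5 -1-> p1 -1-> p1 -0-> p5
First repeat at step 4: p1 was already visited.

The earliest repeat is at step j = 4: N is in p1, which it already visited at step i = 3.
With |Q| = 8, pigeonhole forces a state repeat no later than step 8; the substring read between the first and second visits to that state can be pumped.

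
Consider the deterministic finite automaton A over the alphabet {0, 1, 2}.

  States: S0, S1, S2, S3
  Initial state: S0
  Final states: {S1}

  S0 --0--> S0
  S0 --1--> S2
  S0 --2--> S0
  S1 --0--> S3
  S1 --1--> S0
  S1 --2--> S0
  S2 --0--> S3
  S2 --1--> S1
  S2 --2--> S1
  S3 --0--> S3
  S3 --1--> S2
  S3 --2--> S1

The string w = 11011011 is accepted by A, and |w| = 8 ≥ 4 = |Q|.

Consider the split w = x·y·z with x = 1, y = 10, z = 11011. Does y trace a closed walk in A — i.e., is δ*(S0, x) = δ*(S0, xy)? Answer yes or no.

State sequence: S0 -1-> S2 -1-> S1 -0-> S3

After x (step 1): S2. After xy (step 3): S3.
They differ (S2 ≠ S3), so y is not a cycle from the state after x; this split is not the one the pumping-lemma construction produces, and pumping y need not keep the string in L(A).

no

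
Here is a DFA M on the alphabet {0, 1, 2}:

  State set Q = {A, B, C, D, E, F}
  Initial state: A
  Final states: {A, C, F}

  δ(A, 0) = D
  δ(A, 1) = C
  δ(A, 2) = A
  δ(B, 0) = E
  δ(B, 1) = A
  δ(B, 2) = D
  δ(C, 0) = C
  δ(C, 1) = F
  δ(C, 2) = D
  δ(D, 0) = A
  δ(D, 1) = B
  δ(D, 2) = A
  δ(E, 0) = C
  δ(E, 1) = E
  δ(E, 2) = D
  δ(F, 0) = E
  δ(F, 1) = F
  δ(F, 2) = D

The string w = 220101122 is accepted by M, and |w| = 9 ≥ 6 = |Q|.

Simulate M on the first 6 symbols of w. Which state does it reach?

E

State sequence: A -2-> A -2-> A -0-> D -1-> B -0-> E -1-> E

After reading 6 characters, M is in state E.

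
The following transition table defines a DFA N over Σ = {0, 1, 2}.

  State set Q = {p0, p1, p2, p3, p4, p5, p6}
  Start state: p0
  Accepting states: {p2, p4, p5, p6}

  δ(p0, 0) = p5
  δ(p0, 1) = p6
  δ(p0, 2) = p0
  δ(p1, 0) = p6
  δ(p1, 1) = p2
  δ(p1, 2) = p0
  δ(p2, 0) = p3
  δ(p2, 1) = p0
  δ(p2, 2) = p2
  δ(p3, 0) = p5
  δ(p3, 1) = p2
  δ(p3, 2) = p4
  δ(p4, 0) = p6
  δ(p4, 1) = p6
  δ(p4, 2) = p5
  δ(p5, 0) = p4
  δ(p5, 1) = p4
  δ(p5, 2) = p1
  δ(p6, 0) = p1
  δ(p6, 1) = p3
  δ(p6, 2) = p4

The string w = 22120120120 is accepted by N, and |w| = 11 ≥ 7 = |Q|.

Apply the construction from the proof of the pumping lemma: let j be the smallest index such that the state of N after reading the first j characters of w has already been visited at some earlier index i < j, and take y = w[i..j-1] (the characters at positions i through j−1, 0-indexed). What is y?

2

Run of N on w = 2 2 1 2 0 1 2 0 1 2 0:
  step 0: p0  (start)
  step 1: p0  (read 2: p0→p0)   ← first repeat (p0 seen earlier)
  step 2: p0  (read 2: p0→p0)
  step 3: p6  (read 1: p0→p6)
  step 4: p4  (read 2: p6→p4)
  step 5: p6  (read 0: p4→p6)
  step 6: p3  (read 1: p6→p3)
  step 7: p4  (read 2: p3→p4)
  step 8: p6  (read 0: p4→p6)
  step 9: p3  (read 1: p6→p3)
  step 10: p4  (read 2: p3→p4)
  step 11: p6  (read 0: p4→p6)

So i = 0, j = 1, giving x = w[0:0] = ε, y = w[0:1] = 2, z = w[1:11] = 2120120120.
Check: |xy| = 1 ≤ 7 and |y| = 1 ≥ 1. Reading y takes N from p0 back to p0, so every xyⁱz is accepted.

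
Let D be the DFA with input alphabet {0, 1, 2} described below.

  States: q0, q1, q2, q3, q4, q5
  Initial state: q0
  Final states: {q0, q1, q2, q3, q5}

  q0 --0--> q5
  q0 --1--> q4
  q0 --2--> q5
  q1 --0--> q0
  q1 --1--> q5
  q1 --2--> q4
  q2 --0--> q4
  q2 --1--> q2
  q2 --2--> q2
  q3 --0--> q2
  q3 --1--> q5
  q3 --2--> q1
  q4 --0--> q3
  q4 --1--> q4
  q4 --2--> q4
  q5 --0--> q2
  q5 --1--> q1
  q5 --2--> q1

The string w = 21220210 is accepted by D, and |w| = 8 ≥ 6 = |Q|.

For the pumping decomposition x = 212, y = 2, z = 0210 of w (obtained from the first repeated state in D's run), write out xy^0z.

2120210

xy⁰z = xz = 212·0210 = 2120210.
Reading y = 2 takes D from q4 back to q4, so after x the machine is still in q4, and z then leads to the accepting state q2. Hence 2120210 ∈ L(D).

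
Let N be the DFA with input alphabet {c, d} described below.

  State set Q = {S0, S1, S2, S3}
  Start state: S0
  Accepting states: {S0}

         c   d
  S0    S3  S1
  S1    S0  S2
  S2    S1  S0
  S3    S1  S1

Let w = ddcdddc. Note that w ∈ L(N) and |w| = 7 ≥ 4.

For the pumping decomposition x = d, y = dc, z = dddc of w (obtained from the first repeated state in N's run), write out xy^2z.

ddcdcdddc

xy^2z = d·dc·dc·dddc = ddcdcdddc.
Reading y = dc takes N from S1 back to S1, so after x·y·y the machine is still in S1, and z then leads to the accepting state S0. Hence ddcdcdddc ∈ L(N).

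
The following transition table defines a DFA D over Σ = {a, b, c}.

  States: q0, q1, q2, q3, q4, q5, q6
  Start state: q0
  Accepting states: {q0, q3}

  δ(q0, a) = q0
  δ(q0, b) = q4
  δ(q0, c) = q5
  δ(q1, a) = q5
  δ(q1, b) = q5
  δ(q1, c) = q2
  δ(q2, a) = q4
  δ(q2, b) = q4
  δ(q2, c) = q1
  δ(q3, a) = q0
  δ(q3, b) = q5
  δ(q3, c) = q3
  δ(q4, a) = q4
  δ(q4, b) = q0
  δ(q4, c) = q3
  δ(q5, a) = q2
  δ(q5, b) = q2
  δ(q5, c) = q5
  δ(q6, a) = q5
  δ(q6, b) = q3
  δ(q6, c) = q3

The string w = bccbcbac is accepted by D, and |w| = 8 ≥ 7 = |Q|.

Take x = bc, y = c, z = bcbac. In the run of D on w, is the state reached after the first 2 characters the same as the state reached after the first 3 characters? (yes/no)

yes

Run of D on the first 3 characters of w = b c c:
  step 0: q0  (start)
  step 1: q4  (read b: q0→q4)
  step 2: q3  (read c: q4→q3)
  step 3: q3  (read c: q3→q3)

After x (step 2): q3. After xy (step 3): q3.
They match, so y = c drives D around a cycle from q3 back to itself; pumping y any number of times keeps D in q3 before reading z, and xyⁱz ∈ L(D) for every i ≥ 0.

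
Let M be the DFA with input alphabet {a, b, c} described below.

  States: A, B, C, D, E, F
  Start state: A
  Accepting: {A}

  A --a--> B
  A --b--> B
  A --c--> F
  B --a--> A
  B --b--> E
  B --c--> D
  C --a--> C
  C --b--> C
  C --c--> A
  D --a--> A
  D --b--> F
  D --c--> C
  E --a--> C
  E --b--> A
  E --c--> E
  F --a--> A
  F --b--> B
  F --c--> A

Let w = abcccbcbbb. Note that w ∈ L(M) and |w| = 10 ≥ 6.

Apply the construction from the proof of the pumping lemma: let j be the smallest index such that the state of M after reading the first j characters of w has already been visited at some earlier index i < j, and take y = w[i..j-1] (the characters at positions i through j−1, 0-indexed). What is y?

c

Run of M on w = a b c c c b c b b b:
  step 0: A  (start)
  step 1: B  (read a: A→B)
  step 2: E  (read b: B→E)
  step 3: E  (read c: E→E)   ← first repeat (E seen earlier)
  step 4: E  (read c: E→E)
  step 5: E  (read c: E→E)
  step 6: A  (read b: E→A)
  step 7: F  (read c: A→F)
  step 8: B  (read b: F→B)
  step 9: E  (read b: B→E)
  step 10: A  (read b: E→A)

So i = 2, j = 3, giving x = w[0:2] = ab, y = w[2:3] = c, z = w[3:10] = ccbcbbb.
Check: |xy| = 3 ≤ 6 and |y| = 1 ≥ 1. Reading y takes M from E back to E, so every xyⁱz is accepted.
Pumping length from the standard proof: p = 6 (the number of states). The repeated state found above gives |xy| = j ≤ 6 and |y| = j − i ≥ 1.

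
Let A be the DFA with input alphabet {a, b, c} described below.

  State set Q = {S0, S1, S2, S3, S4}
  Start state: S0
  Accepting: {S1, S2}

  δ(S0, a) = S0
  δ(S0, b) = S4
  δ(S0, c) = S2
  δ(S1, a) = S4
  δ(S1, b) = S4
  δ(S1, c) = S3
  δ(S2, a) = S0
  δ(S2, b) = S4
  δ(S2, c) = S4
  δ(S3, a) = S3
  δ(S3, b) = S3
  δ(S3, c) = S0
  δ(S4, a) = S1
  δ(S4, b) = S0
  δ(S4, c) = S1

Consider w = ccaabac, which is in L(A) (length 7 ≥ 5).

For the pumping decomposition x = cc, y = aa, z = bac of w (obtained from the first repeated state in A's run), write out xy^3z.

xy^3z = cc·aa·aa·aa·bac = ccaaaaaabac.
Reading y = aa takes A from S4 back to S4, so after x·y·y·y the machine is still in S4, and z then leads to the accepting state S2. Hence ccaaaaaabac ∈ L(A).

ccaaaaaabac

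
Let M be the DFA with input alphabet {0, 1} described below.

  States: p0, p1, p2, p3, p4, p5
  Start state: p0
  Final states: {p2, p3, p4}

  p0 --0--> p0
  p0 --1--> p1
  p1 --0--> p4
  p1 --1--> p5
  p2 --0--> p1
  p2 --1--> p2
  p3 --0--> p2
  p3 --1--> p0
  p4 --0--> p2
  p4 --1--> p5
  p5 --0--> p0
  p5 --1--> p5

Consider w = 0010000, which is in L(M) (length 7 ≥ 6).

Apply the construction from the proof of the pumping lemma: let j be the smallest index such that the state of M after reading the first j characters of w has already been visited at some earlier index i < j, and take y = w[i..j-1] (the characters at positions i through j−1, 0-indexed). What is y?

Run of M on w = 0 0 1 0 0 0 0:
  step 0: p0  (start)
  step 1: p0  (read 0: p0→p0)   ← first repeat (p0 seen earlier)
  step 2: p0  (read 0: p0→p0)
  step 3: p1  (read 1: p0→p1)
  step 4: p4  (read 0: p1→p4)
  step 5: p2  (read 0: p4→p2)
  step 6: p1  (read 0: p2→p1)
  step 7: p4  (read 0: p1→p4)

So i = 0, j = 1, giving x = w[0:0] = ε, y = w[0:1] = 0, z = w[1:7] = 010000.
Check: |xy| = 1 ≤ 6 and |y| = 1 ≥ 1. Reading y takes M from p0 back to p0, so every xyⁱz is accepted.
Since M has 6 states, any run of length ≥ 6 visits 6+1 states, so by pigeonhole some state repeats within the first 6 steps — that repeat gives the pumpable loop.

0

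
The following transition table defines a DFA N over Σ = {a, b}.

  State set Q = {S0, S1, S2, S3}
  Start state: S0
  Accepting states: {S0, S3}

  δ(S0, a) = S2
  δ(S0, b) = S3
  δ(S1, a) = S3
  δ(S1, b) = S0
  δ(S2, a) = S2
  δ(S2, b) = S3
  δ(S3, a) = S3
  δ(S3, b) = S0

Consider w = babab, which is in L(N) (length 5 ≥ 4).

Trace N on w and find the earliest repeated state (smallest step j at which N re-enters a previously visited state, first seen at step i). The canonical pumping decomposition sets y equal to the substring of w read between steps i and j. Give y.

Run of N on w = b a b a b:
  step 0: S0  (start)
  step 1: S3  (read b: S0→S3)
  step 2: S3  (read a: S3→S3)   ← first repeat (S3 seen earlier)
  step 3: S0  (read b: S3→S0)
  step 4: S2  (read a: S0→S2)
  step 5: S3  (read b: S2→S3)

So i = 1, j = 2, giving x = w[0:1] = b, y = w[1:2] = a, z = w[2:5] = bab.
Check: |xy| = 2 ≤ 4 and |y| = 1 ≥ 1. Reading y takes N from S3 back to S3, so every xyⁱz is accepted.
Since N has 4 states, any run of length ≥ 4 visits 4+1 states, so by pigeonhole some state repeats within the first 4 steps — that repeat gives the pumpable loop.

a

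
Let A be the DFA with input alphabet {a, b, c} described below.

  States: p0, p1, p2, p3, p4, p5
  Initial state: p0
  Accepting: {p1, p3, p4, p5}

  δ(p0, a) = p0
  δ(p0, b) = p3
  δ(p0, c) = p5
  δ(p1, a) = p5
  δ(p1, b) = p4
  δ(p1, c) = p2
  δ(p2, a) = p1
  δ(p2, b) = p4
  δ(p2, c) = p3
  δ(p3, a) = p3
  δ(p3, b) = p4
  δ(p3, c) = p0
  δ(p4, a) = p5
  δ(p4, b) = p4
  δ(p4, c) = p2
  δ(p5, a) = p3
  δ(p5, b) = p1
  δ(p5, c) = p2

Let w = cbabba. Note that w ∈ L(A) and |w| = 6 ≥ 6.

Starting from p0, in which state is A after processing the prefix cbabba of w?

Run of A on the first 6 characters of w = c b a b b a:
  step 0: p0  (start)
  step 1: p5  (read c: p0→p5)
  step 2: p1  (read b: p5→p1)
  step 3: p5  (read a: p1→p5)
  step 4: p1  (read b: p5→p1)
  step 5: p4  (read b: p1→p4)
  step 6: p5  (read a: p4→p5)

After reading 6 characters, A is in state p5.
(This kind of state-tracing is the core of the pumping-lemma construction: with 6 states, pigeonhole forces a repeat within the first 6 steps.)

p5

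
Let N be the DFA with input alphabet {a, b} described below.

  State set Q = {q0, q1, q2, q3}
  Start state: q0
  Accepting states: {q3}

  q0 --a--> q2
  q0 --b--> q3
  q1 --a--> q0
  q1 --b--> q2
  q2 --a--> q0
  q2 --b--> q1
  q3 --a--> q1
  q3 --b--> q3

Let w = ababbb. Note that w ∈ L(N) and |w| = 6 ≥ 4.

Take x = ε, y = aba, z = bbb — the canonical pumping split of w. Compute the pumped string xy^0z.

bbb

xy⁰z = xz = ε·bbb = bbb.
Reading y = aba takes N from q0 back to q0, so after x the machine is still in q0, and z then leads to the accepting state q3. Hence bbb ∈ L(N).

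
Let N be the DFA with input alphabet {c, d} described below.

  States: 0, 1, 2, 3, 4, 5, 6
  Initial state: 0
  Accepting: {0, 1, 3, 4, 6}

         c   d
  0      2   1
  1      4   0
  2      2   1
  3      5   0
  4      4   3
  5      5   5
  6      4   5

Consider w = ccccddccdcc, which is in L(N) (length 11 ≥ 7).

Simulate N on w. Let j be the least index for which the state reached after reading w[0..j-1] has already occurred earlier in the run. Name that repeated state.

2

Run of N on w = c c c c d d c c d c c:
  step 0: 0  (start)
  step 1: 2  (read c: 0→2)
  step 2: 2  (read c: 2→2)   ← first repeat (2 seen earlier)
  step 3: 2  (read c: 2→2)
  step 4: 2  (read c: 2→2)
  step 5: 1  (read d: 2→1)
  step 6: 0  (read d: 1→0)
  step 7: 2  (read c: 0→2)
  step 8: 2  (read c: 2→2)
  step 9: 1  (read d: 2→1)
  step 10: 4  (read c: 1→4)
  step 11: 4  (read c: 4→4)

The earliest repeat is at step j = 2: N is in 2, which it already visited at step i = 1.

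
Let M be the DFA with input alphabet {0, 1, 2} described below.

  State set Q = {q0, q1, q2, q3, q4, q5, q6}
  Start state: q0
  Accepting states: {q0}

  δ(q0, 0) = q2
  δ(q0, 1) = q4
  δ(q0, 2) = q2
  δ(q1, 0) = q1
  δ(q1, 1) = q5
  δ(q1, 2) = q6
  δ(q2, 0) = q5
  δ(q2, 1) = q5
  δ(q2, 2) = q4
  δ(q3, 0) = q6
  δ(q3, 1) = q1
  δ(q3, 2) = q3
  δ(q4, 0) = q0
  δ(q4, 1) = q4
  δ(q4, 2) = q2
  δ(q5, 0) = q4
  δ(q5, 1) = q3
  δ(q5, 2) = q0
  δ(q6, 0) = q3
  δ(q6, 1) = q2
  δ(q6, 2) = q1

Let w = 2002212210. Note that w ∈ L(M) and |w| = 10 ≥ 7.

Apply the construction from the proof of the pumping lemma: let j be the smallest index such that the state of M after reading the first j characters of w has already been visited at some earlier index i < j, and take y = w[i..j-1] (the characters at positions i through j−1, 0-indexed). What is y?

002

Run of M on w = 2 0 0 2 2 1 2 2 1 0:
  step 0: q0  (start)
  step 1: q2  (read 2: q0→q2)
  step 2: q5  (read 0: q2→q5)
  step 3: q4  (read 0: q5→q4)
  step 4: q2  (read 2: q4→q2)   ← first repeat (q2 seen earlier)
  step 5: q4  (read 2: q2→q4)
  step 6: q4  (read 1: q4→q4)
  step 7: q2  (read 2: q4→q2)
  step 8: q4  (read 2: q2→q4)
  step 9: q4  (read 1: q4→q4)
  step 10: q0  (read 0: q4→q0)

So i = 1, j = 4, giving x = w[0:1] = 2, y = w[1:4] = 002, z = w[4:10] = 212210.
Check: |xy| = 4 ≤ 7 and |y| = 3 ≥ 1. Reading y takes M from q2 back to q2, so every xyⁱz is accepted.
The DFA has 7 states, so the proof of the pumping lemma guarantees a repeated state among the first 7+1 visited; the segment between the two visits is the pumpable y.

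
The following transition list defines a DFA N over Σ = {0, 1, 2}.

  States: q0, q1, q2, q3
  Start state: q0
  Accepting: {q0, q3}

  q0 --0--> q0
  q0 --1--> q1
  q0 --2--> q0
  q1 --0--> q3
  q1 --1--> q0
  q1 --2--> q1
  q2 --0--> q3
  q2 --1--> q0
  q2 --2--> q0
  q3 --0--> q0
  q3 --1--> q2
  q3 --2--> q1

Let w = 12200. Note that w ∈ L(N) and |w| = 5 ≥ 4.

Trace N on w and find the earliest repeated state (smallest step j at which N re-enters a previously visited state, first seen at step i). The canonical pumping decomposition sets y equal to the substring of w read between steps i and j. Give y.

Run of N on w = 1 2 2 0 0:
  step 0: q0  (start)
  step 1: q1  (read 1: q0→q1)
  step 2: q1  (read 2: q1→q1)   ← first repeat (q1 seen earlier)
  step 3: q1  (read 2: q1→q1)
  step 4: q3  (read 0: q1→q3)
  step 5: q0  (read 0: q3→q0)

So i = 1, j = 2, giving x = w[0:1] = 1, y = w[1:2] = 2, z = w[2:5] = 200.
Check: |xy| = 2 ≤ 4 and |y| = 1 ≥ 1. Reading y takes N from q1 back to q1, so every xyⁱz is accepted.
With |Q| = 4, pigeonhole forces a state repeat no later than step 4; the substring read between the first and second visits to that state can be pumped.

2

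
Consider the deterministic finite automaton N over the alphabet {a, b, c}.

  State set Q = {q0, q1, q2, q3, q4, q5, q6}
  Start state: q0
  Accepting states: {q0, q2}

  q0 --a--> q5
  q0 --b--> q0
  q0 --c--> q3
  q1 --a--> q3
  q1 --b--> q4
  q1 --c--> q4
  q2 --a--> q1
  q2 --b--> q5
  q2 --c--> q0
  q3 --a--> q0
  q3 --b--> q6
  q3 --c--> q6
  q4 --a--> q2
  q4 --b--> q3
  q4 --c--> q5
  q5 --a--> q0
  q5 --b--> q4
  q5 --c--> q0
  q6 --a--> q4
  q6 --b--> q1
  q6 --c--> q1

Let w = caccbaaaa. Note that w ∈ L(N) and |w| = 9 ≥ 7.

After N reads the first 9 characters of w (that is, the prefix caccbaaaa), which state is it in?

State sequence: q0 -c-> q3 -a-> q0 -c-> q3 -c-> q6 -b-> q1 -a-> q3 -a-> q0 -a-> q5 -a-> q0

After reading 9 characters, N is in state q0.
(This kind of state-tracing is the core of the pumping-lemma construction: with 7 states, pigeonhole forces a repeat within the first 7 steps.)

q0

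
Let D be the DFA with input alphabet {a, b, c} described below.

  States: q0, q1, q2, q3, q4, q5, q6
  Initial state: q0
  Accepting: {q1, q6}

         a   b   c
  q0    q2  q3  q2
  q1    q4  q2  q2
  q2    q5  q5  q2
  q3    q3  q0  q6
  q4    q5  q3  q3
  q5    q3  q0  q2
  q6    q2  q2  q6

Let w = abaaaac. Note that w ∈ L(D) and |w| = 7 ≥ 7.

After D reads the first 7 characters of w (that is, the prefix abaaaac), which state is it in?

Run of D on the first 7 characters of w = a b a a a a c:
  step 0: q0  (start)
  step 1: q2  (read a: q0→q2)
  step 2: q5  (read b: q2→q5)
  step 3: q3  (read a: q5→q3)
  step 4: q3  (read a: q3→q3)
  step 5: q3  (read a: q3→q3)
  step 6: q3  (read a: q3→q3)
  step 7: q6  (read c: q3→q6)

After reading 7 characters, D is in state q6.

q6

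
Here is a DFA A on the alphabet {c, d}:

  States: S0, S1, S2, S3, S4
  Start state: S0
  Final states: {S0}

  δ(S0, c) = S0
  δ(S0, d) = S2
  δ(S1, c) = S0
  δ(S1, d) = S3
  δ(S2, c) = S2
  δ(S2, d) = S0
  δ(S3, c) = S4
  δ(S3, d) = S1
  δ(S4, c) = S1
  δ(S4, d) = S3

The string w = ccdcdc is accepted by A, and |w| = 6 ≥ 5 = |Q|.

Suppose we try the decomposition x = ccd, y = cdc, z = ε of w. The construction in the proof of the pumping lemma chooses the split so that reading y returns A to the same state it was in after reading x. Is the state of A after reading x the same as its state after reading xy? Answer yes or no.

Run of A on the first 6 characters of w = c c d c d c:
  step 0: S0  (start)
  step 1: S0  (read c: S0→S0)
  step 2: S0  (read c: S0→S0)
  step 3: S2  (read d: S0→S2)
  step 4: S2  (read c: S2→S2)
  step 5: S0  (read d: S2→S0)
  step 6: S0  (read c: S0→S0)

After x (step 3): S2. After xy (step 6): S0.
They differ (S2 ≠ S0), so y is not a cycle from the state after x; this split is not the one the pumping-lemma construction produces, and pumping y need not keep the string in L(A).

no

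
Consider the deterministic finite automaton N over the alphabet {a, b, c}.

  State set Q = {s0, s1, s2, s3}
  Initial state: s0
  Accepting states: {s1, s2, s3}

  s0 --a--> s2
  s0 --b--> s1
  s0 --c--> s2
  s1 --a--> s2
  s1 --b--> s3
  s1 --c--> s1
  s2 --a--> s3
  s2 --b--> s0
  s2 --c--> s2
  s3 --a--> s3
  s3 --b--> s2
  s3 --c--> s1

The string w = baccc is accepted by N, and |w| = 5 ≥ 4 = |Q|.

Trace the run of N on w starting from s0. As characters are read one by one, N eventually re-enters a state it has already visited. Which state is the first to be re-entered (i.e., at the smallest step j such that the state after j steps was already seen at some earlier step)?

s2

Run of N on w = b a c c c:
  step 0: s0  (start)
  step 1: s1  (read b: s0→s1)
  step 2: s2  (read a: s1→s2)
  step 3: s2  (read c: s2→s2)   ← first repeat (s2 seen earlier)
  step 4: s2  (read c: s2→s2)
  step 5: s2  (read c: s2→s2)

The earliest repeat is at step j = 3: N is in s2, which it already visited at step i = 2.
Since N has 4 states, any run of length ≥ 4 visits 4+1 states, so by pigeonhole some state repeats within the first 4 steps — that repeat gives the pumpable loop.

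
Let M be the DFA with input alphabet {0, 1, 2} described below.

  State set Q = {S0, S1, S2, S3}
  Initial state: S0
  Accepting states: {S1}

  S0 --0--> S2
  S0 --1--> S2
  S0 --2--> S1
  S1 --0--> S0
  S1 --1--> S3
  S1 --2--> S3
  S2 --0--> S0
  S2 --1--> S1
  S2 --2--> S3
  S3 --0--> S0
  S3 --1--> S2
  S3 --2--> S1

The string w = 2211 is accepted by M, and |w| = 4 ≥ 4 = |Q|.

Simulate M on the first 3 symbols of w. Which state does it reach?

State sequence: S0 -2-> S1 -2-> S3 -1-> S2

After reading 3 characters, M is in state S2.

S2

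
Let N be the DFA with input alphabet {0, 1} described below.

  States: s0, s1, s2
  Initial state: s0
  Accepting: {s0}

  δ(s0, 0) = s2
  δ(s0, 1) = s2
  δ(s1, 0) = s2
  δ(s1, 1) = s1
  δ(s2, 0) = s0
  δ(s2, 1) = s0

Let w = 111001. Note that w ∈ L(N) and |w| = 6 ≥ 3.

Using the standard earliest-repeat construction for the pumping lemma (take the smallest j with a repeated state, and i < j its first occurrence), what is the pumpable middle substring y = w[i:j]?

State sequence: s0 -1-> s2 -1-> s0 -1-> s2 -0-> s0 -0-> s2 -1-> s0
First repeat at step 2: s0 was already visited.

So i = 0, j = 2, giving x = w[0:0] = ε, y = w[0:2] = 11, z = w[2:6] = 1001.
Check: |xy| = 2 ≤ 3 and |y| = 2 ≥ 1. Reading y takes N from s0 back to s0, so every xyⁱz is accepted.

11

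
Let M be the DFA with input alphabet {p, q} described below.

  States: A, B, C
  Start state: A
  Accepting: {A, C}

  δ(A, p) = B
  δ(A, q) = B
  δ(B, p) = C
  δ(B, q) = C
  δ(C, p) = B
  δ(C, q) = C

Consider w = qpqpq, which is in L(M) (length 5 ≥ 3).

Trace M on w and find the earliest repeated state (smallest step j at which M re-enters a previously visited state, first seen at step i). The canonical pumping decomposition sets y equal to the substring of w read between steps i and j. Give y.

State sequence: A -q-> B -p-> C -q-> C -p-> B -q-> C
First repeat at step 3: C was already visited.

So i = 2, j = 3, giving x = w[0:2] = qp, y = w[2:3] = q, z = w[3:5] = pq.
Check: |xy| = 3 ≤ 3 and |y| = 1 ≥ 1. Reading y takes M from C back to C, so every xyⁱz is accepted.

q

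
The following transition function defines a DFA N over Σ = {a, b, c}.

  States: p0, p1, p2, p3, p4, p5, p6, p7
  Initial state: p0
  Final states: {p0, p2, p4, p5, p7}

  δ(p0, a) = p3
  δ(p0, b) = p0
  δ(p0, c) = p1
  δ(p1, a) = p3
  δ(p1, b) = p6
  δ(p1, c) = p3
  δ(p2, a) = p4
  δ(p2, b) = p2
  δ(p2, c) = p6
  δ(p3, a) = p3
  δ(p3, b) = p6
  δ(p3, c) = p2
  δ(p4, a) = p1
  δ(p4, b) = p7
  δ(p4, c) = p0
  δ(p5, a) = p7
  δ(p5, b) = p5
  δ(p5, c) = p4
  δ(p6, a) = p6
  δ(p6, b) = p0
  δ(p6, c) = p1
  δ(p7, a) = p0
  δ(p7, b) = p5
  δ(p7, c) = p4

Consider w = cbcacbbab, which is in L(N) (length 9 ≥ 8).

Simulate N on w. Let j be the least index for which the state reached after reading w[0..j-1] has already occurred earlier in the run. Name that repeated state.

p1

Run of N on w = c b c a c b b a b:
  step 0: p0  (start)
  step 1: p1  (read c: p0→p1)
  step 2: p6  (read b: p1→p6)
  step 3: p1  (read c: p6→p1)   ← first repeat (p1 seen earlier)
  step 4: p3  (read a: p1→p3)
  step 5: p2  (read c: p3→p2)
  step 6: p2  (read b: p2→p2)
  step 7: p2  (read b: p2→p2)
  step 8: p4  (read a: p2→p4)
  step 9: p7  (read b: p4→p7)

The earliest repeat is at step j = 3: N is in p1, which it already visited at step i = 1.
With |Q| = 8, pigeonhole forces a state repeat no later than step 8; the substring read between the first and second visits to that state can be pumped.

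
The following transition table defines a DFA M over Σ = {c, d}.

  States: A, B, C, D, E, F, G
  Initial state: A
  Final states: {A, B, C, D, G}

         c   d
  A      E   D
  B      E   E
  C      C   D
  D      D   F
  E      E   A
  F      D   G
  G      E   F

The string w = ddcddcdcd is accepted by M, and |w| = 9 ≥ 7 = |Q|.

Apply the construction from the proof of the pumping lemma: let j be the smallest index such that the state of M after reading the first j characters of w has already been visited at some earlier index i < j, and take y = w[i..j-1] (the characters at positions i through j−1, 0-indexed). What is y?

dc

Run of M on w = d d c d d c d c d:
  step 0: A  (start)
  step 1: D  (read d: A→D)
  step 2: F  (read d: D→F)
  step 3: D  (read c: F→D)   ← first repeat (D seen earlier)
  step 4: F  (read d: D→F)
  step 5: G  (read d: F→G)
  step 6: E  (read c: G→E)
  step 7: A  (read d: E→A)
  step 8: E  (read c: A→E)
  step 9: A  (read d: E→A)

So i = 1, j = 3, giving x = w[0:1] = d, y = w[1:3] = dc, z = w[3:9] = ddcdcd.
Check: |xy| = 3 ≤ 7 and |y| = 2 ≥ 1. Reading y takes M from D back to D, so every xyⁱz is accepted.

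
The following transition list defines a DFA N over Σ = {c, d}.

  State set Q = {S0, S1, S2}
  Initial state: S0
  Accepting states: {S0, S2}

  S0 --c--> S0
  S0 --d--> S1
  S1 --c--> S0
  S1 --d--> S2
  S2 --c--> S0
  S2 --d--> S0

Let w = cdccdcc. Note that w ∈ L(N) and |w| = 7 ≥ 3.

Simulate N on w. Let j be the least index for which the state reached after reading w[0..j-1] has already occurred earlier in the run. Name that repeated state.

S0

Run of N on w = c d c c d c c:
  step 0: S0  (start)
  step 1: S0  (read c: S0→S0)   ← first repeat (S0 seen earlier)
  step 2: S1  (read d: S0→S1)
  step 3: S0  (read c: S1→S0)
  step 4: S0  (read c: S0→S0)
  step 5: S1  (read d: S0→S1)
  step 6: S0  (read c: S1→S0)
  step 7: S0  (read c: S0→S0)

The earliest repeat is at step j = 1: N is in S0, which it already visited at step i = 0.
Since N has 3 states, any run of length ≥ 3 visits 3+1 states, so by pigeonhole some state repeats within the first 3 steps — that repeat gives the pumpable loop.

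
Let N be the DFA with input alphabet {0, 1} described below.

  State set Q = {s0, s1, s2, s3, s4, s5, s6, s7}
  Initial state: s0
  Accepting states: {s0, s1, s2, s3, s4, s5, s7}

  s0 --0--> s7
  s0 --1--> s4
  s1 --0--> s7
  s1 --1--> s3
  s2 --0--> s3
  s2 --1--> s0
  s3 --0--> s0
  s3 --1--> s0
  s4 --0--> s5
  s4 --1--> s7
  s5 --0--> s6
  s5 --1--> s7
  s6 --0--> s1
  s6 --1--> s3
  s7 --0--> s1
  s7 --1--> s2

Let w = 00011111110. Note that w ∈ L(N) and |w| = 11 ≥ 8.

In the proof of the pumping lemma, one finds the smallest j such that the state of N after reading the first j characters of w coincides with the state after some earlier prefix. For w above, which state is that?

State sequence: s0 -0-> s7 -0-> s1 -0-> s7 -1-> s2 -1-> s0 -1-> s4 -1-> s7 -1-> s2 -1-> s0 -1-> s4 -0-> s5
First repeat at step 3: s7 was already visited.

The earliest repeat is at step j = 3: N is in s7, which it already visited at step i = 1.
With |Q| = 8, pigeonhole forces a state repeat no later than step 8; the substring read between the first and second visits to that state can be pumped.

s7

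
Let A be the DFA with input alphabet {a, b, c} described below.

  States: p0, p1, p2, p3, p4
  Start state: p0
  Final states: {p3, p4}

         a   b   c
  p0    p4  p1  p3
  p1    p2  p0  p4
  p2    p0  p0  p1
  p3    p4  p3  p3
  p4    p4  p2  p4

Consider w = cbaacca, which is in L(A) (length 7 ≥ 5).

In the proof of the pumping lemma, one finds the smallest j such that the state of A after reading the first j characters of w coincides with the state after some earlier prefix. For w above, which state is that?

p3

Run of A on w = c b a a c c a:
  step 0: p0  (start)
  step 1: p3  (read c: p0→p3)
  step 2: p3  (read b: p3→p3)   ← first repeat (p3 seen earlier)
  step 3: p4  (read a: p3→p4)
  step 4: p4  (read a: p4→p4)
  step 5: p4  (read c: p4→p4)
  step 6: p4  (read c: p4→p4)
  step 7: p4  (read a: p4→p4)

The earliest repeat is at step j = 2: A is in p3, which it already visited at step i = 1.
The DFA has 5 states, so the proof of the pumping lemma guarantees a repeated state among the first 5+1 visited; the segment between the two visits is the pumpable y.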